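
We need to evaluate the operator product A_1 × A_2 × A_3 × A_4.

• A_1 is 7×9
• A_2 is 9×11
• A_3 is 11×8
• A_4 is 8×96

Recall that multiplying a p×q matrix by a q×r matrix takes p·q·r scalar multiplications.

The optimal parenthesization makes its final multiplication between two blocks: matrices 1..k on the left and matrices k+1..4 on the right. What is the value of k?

3

Adjacent pairs: A_1A_2 = 7·9·11 = 693; A_2A_3 = 9·11·8 = 792; A_3A_4 = 11·8·96 = 8448.
Length 3: A_1..A_3: k=1: 0+792+7·9·8=1296; k=2: 693+0+7·11·8=1309 → min 1296 | A_2..A_4: k=2: 0+8448+9·11·96=17952; k=3: 792+0+9·8·96=7704 → min 7704.
Top-level splits: k=1: (A_1..A_1)·(A_2..A_4) → 0+7704+7·9·96 = 13752; k=2: (A_1..A_2)·(A_3..A_4) → 693+8448+7·11·96 = 16533; k=3: (A_1..A_3)·(A_4..A_4) → 1296+0+7·8·96 = 6672.
Best split is after A_3, i.e. k = 3.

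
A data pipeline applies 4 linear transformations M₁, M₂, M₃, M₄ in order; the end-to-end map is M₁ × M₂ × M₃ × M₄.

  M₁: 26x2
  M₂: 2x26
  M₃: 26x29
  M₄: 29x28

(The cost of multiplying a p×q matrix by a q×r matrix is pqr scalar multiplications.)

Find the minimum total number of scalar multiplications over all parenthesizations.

Adjacent pairs: M₁M₂ = 26·2·26 = 1352; M₂M₃ = 2·26·29 = 1508; M₃M₄ = 26·29·28 = 21112.
Length 3: M₁..M₃: k=1: 0+1508+26·2·29=3016; k=2: 1352+0+26·26·29=20956 → min 3016 | M₂..M₄: k=2: 0+21112+2·26·28=22568; k=3: 1508+0+2·29·28=3132 → min 3132.
Length 4: M₁..M₄: k=1: 0+3132+26·2·28=4588; k=2: 1352+21112+26·26·28=41392; k=3: 3016+0+26·29·28=24128 → min 4588.
Optimal order: (M₁ × ((M₂ × M₃) × M₄)) with cost 4588.

4588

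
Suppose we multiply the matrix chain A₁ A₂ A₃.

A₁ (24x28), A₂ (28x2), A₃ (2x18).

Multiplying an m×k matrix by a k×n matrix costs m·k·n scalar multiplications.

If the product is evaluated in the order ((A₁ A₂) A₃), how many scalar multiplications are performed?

(A₁ A₂): 24×28 by 28×2 → 24×2, cost 24·28·2 = 1344
((A₁ A₂) A₃): 24×2 by 2×18 → 24×18, cost 24·2·18 = 864; cumulative 2208
Total: 2208 scalar multiplications.

2208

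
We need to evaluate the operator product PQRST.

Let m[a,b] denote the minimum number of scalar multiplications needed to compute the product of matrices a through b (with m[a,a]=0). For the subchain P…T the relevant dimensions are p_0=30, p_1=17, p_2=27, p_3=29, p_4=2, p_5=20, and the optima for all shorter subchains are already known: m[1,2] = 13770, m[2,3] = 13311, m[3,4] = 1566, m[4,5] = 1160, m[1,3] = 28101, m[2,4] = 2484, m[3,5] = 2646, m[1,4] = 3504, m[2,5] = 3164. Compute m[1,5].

m[1,5] = min over k∈[1,4] of m[1,k]+m[k+1,5]+p_{0}·p_k·p_{5}.
k=1: 0 + 3164 + 30·17·20 = 13364; k=2: 13770 + 2646 + 30·27·20 = 32616; k=3: 28101 + 1160 + 30·29·20 = 46661; k=4: 3504 + 0 + 30·2·20 = 4704.
Minimum: 4704 at k=4.

4704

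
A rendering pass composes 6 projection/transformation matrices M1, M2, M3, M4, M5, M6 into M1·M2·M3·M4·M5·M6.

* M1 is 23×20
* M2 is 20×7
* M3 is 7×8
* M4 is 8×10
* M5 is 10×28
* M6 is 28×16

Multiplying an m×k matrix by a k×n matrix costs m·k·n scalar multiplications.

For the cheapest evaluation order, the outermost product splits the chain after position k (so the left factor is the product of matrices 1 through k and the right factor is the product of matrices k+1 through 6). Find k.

Adjacent pairs: M1M2 = 23·20·7 = 3220; M2M3 = 20·7·8 = 1120; M3M4 = 7·8·10 = 560; M4M5 = 8·10·28 = 2240; M5M6 = 10·28·16 = 4480.
Length 3: M1..M3: k=1: 0+1120+23·20·8=4800; k=2: 3220+0+23·7·8=4508 → min 4508 | M2..M4: k=2: 0+560+20·7·10=1960; k=3: 1120+0+20·8·10=2720 → min 1960 | M3..M5: k=3: 0+2240+7·8·28=3808; k=4: 560+0+7·10·28=2520 → min 2520 | M4..M6: k=4: 0+4480+8·10·16=5760; k=5: 2240+0+8·28·16=5824 → min 5760.
Length 4: M1..M4: k=1: 0+1960+23·20·10=6560; k=2: 3220+560+23·7·10=5390; k=3: 4508+0+23·8·10=6348 → min 5390 | M2..M5: k=2: 0+2520+20·7·28=6440; k=3: 1120+2240+20·8·28=7840; k=4: 1960+0+20·10·28=7560 → min 6440 | M3..M6: k=3: 0+5760+7·8·16=6656; k=4: 560+4480+7·10·16=6160; k=5: 2520+0+7·28·16=5656 → min 5656.
Length 5: M1..M5: k=1: 0+6440+23·20·28=19320; k=2: 3220+2520+23·7·28=10248; k=3: 4508+2240+23·8·28=11900; k=4: 5390+0+23·10·28=11830 → min 10248 | M2..M6: k=2: 0+5656+20·7·16=7896; k=3: 1120+5760+20·8·16=9440; k=4: 1960+4480+20·10·16=9640; k=5: 6440+0+20·28·16=15400 → min 7896.
Top-level splits: k=1: (M1..M1)·(M2..M6) → 0+7896+23·20·16 = 15256; k=2: (M1..M2)·(M3..M6) → 3220+5656+23·7·16 = 11452; k=3: (M1..M3)·(M4..M6) → 4508+5760+23·8·16 = 13212; k=4: (M1..M4)·(M5..M6) → 5390+4480+23·10·16 = 13550; k=5: (M1..M5)·(M6..M6) → 10248+0+23·28·16 = 20552.
Best split is after M2, i.e. k = 2.

2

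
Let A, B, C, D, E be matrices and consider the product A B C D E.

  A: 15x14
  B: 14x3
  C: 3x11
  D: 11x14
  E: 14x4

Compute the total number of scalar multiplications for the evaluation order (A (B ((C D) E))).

(C D): 3×11 by 11×14 → 3×14, cost 3·11·14 = 462
((C D) E): 3×14 by 14×4 → 3×4, cost 3·14·4 = 168; cumulative 630
(B ((C D) E)): 14×3 by 3×4 → 14×4, cost 14·3·4 = 168; cumulative 798
(A (B ((C D) E))): 15×14 by 14×4 → 15×4, cost 15·14·4 = 840; cumulative 1638
Total: 1638 scalar multiplications.

1638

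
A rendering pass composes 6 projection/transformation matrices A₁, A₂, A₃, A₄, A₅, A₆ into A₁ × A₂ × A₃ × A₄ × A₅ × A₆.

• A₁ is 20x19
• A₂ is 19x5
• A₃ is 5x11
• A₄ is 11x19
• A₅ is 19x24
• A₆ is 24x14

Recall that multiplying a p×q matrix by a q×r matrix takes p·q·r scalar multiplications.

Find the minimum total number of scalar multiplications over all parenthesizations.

Adjacent pairs: A₁A₂ = 20·19·5 = 1900; A₂A₃ = 19·5·11 = 1045; A₃A₄ = 5·11·19 = 1045; A₄A₅ = 11·19·24 = 5016; A₅A₆ = 19·24·14 = 6384.
Length 3: A₁..A₃: k=1: 0+1045+20·19·11=5225; k=2: 1900+0+20·5·11=3000 → min 3000 | A₂..A₄: k=2: 0+1045+19·5·19=2850; k=3: 1045+0+19·11·19=5016 → min 2850 | A₃..A₅: k=3: 0+5016+5·11·24=6336; k=4: 1045+0+5·19·24=3325 → min 3325 | A₄..A₆: k=4: 0+6384+11·19·14=9310; k=5: 5016+0+11·24·14=8712 → min 8712.
Length 4: A₁..A₄: k=1: 0+2850+20·19·19=10070; k=2: 1900+1045+20·5·19=4845; k=3: 3000+0+20·11·19=7180 → min 4845 | A₂..A₅: k=2: 0+3325+19·5·24=5605; k=3: 1045+5016+19·11·24=11077; k=4: 2850+0+19·19·24=11514 → min 5605 | A₃..A₆: k=3: 0+8712+5·11·14=9482; k=4: 1045+6384+5·19·14=8759; k=5: 3325+0+5·24·14=5005 → min 5005.
Length 5: A₁..A₅: k=1: 0+5605+20·19·24=14725; k=2: 1900+3325+20·5·24=7625; k=3: 3000+5016+20·11·24=13296; k=4: 4845+0+20·19·24=13965 → min 7625 | A₂..A₆: k=2: 0+5005+19·5·14=6335; k=3: 1045+8712+19·11·14=12683; k=4: 2850+6384+19·19·14=14288; k=5: 5605+0+19·24·14=11989 → min 6335.
Length 6: A₁..A₆: k=1: 0+6335+20·19·14=11655; k=2: 1900+5005+20·5·14=8305; k=3: 3000+8712+20·11·14=14792; k=4: 4845+6384+20·19·14=16549; k=5: 7625+0+20·24·14=14345 → min 8305.
Optimal order: ((A₁ × A₂) × (((A₃ × A₄) × A₅) × A₆)) with cost 8305.

8305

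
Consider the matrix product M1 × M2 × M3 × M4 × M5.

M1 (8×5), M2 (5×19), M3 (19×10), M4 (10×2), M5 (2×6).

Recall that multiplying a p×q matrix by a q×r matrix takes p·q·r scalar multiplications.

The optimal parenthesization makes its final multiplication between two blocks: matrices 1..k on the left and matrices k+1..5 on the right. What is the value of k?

Adjacent pairs: M1M2 = 8·5·19 = 760; M2M3 = 5·19·10 = 950; M3M4 = 19·10·2 = 380; M4M5 = 10·2·6 = 120.
Length 3: M1..M3: k=1: 0+950+8·5·10=1350; k=2: 760+0+8·19·10=2280 → min 1350 | M2..M4: k=2: 0+380+5·19·2=570; k=3: 950+0+5·10·2=1050 → min 570 | M3..M5: k=3: 0+120+19·10·6=1260; k=4: 380+0+19·2·6=608 → min 608.
Length 4: M1..M4: k=1: 0+570+8·5·2=650; k=2: 760+380+8·19·2=1444; k=3: 1350+0+8·10·2=1510 → min 650 | M2..M5: k=2: 0+608+5·19·6=1178; k=3: 950+120+5·10·6=1370; k=4: 570+0+5·2·6=630 → min 630.
Top-level splits: k=1: (M1..M1)·(M2..M5) → 0+630+8·5·6 = 870; k=2: (M1..M2)·(M3..M5) → 760+608+8·19·6 = 2280; k=3: (M1..M3)·(M4..M5) → 1350+120+8·10·6 = 1950; k=4: (M1..M4)·(M5..M5) → 650+0+8·2·6 = 746.
Best split is after M4, i.e. k = 4.

4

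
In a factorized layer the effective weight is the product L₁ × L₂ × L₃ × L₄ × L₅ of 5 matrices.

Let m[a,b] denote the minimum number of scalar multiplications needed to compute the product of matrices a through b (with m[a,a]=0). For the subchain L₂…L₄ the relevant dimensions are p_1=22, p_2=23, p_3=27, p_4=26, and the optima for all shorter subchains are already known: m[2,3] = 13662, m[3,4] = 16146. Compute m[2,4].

29106

m[2,4] = min over k∈[2,3] of m[2,k]+m[k+1,4]+p_{1}·p_k·p_{4}.
k=2: 0 + 16146 + 22·23·26 = 29302; k=3: 13662 + 0 + 22·27·26 = 29106.
Minimum: 29106 at k=3.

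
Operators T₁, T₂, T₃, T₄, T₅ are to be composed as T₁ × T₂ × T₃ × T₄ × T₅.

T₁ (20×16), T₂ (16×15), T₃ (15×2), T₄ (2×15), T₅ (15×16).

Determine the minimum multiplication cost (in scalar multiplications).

Adjacent pairs: T₁T₂ = 20·16·15 = 4800; T₂T₃ = 16·15·2 = 480; T₃T₄ = 15·2·15 = 450; T₄T₅ = 2·15·16 = 480.
Length 3: T₁..T₃: k=1: 0+480+20·16·2=1120; k=2: 4800+0+20·15·2=5400 → min 1120 | T₂..T₄: k=2: 0+450+16·15·15=4050; k=3: 480+0+16·2·15=960 → min 960 | T₃..T₅: k=3: 0+480+15·2·16=960; k=4: 450+0+15·15·16=4050 → min 960.
Length 4: T₁..T₄: k=1: 0+960+20·16·15=5760; k=2: 4800+450+20·15·15=9750; k=3: 1120+0+20·2·15=1720 → min 1720 | T₂..T₅: k=2: 0+960+16·15·16=4800; k=3: 480+480+16·2·16=1472; k=4: 960+0+16·15·16=4800 → min 1472.
Length 5: T₁..T₅: k=1: 0+1472+20·16·16=6592; k=2: 4800+960+20·15·16=10560; k=3: 1120+480+20·2·16=2240; k=4: 1720+0+20·15·16=6520 → min 2240.
Optimal order: ((T₁ × (T₂ × T₃)) × (T₄ × T₅)) with cost 2240.

2240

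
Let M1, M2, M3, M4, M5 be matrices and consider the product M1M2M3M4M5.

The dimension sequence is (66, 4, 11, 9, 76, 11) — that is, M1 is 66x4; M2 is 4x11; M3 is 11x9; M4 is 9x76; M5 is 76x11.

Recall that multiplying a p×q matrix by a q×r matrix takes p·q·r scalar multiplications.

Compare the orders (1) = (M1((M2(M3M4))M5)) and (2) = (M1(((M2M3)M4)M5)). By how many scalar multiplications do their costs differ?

7736

Order (1) = (M1((M2(M3M4))M5)): (M3M4): 11×9 by 9×76 → 11×76, cost 11·9·76 = 7524; (M2(M3M4)): 4×11 by 11×76 → 4×76, cost 4·11·76 = 3344; cumulative 10868; ((M2(M3M4))M5): 4×76 by 76×11 → 4×11, cost 4·76·11 = 3344; cumulative 14212; (M1((M2(M3M4))M5)): 66×4 by 4×11 → 66×11, cost 66·4·11 = 2904; cumulative 17116. Total 17116.
Order (2) = (M1(((M2M3)M4)M5)): (M2M3): 4×11 by 11×9 → 4×9, cost 4·11·9 = 396; ((M2M3)M4): 4×9 by 9×76 → 4×76, cost 4·9·76 = 2736; cumulative 3132; (((M2M3)M4)M5): 4×76 by 76×11 → 4×11, cost 4·76·11 = 3344; cumulative 6476; (M1(((M2M3)M4)M5)): 66×4 by 4×11 → 66×11, cost 66·4·11 = 2904; cumulative 9380. Total 9380.
Difference: |17116 − 9380| = 7736.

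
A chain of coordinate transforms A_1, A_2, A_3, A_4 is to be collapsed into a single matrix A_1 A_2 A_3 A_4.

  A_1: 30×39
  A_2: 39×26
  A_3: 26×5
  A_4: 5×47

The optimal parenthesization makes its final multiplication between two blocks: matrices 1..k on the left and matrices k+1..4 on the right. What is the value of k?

Adjacent pairs: A_1A_2 = 30·39·26 = 30420; A_2A_3 = 39·26·5 = 5070; A_3A_4 = 26·5·47 = 6110.
Length 3: A_1..A_3: k=1: 0+5070+30·39·5=10920; k=2: 30420+0+30·26·5=34320 → min 10920 | A_2..A_4: k=2: 0+6110+39·26·47=53768; k=3: 5070+0+39·5·47=14235 → min 14235.
Top-level splits: k=1: (A_1..A_1)·(A_2..A_4) → 0+14235+30·39·47 = 69225; k=2: (A_1..A_2)·(A_3..A_4) → 30420+6110+30·26·47 = 73190; k=3: (A_1..A_3)·(A_4..A_4) → 10920+0+30·5·47 = 17970.
Best split is after A_3, i.e. k = 3.

3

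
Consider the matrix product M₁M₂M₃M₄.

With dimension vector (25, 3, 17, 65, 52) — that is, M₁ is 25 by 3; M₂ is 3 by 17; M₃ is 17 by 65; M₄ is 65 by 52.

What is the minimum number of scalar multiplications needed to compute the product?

Adjacent pairs: M₁M₂ = 25·3·17 = 1275; M₂M₃ = 3·17·65 = 3315; M₃M₄ = 17·65·52 = 57460.
Length 3: M₁..M₃: k=1: 0+3315+25·3·65=8190; k=2: 1275+0+25·17·65=28900 → min 8190 | M₂..M₄: k=2: 0+57460+3·17·52=60112; k=3: 3315+0+3·65·52=13455 → min 13455.
Length 4: M₁..M₄: k=1: 0+13455+25·3·52=17355; k=2: 1275+57460+25·17·52=80835; k=3: 8190+0+25·65·52=92690 → min 17355.
Optimal order: (M₁((M₂M₃)M₄)) with cost 17355.

17355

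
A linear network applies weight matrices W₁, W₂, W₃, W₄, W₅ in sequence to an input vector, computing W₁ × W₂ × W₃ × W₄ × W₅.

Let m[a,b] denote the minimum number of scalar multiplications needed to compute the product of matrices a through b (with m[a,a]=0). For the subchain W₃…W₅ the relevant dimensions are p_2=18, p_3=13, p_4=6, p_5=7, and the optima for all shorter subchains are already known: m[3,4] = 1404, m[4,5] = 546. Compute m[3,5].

2160

m[3,5] = min over k∈[3,4] of m[3,k]+m[k+1,5]+p_{2}·p_k·p_{5}.
k=3: 0 + 546 + 18·13·7 = 2184; k=4: 1404 + 0 + 18·6·7 = 2160.
Minimum: 2160 at k=4.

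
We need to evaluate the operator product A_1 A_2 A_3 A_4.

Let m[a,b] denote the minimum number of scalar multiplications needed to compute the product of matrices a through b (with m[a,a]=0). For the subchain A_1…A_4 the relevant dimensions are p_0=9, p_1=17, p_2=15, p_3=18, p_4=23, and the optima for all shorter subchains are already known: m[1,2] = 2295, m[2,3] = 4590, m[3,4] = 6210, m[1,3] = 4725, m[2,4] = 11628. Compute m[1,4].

8451

m[1,4] = min over k∈[1,3] of m[1,k]+m[k+1,4]+p_{0}·p_k·p_{4}.
k=1: 0 + 11628 + 9·17·23 = 15147; k=2: 2295 + 6210 + 9·15·23 = 11610; k=3: 4725 + 0 + 9·18·23 = 8451.
Minimum: 8451 at k=3.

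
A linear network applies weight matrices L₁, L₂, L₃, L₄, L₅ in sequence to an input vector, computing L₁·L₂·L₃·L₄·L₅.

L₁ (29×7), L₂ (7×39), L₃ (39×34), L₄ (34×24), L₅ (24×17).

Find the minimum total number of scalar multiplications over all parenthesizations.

Adjacent pairs: L₁L₂ = 29·7·39 = 7917; L₂L₃ = 7·39·34 = 9282; L₃L₄ = 39·34·24 = 31824; L₄L₅ = 34·24·17 = 13872.
Length 3: L₁..L₃: k=1: 0+9282+29·7·34=16184; k=2: 7917+0+29·39·34=46371 → min 16184 | L₂..L₄: k=2: 0+31824+7·39·24=38376; k=3: 9282+0+7·34·24=14994 → min 14994 | L₃..L₅: k=3: 0+13872+39·34·17=36414; k=4: 31824+0+39·24·17=47736 → min 36414.
Length 4: L₁..L₄: k=1: 0+14994+29·7·24=19866; k=2: 7917+31824+29·39·24=66885; k=3: 16184+0+29·34·24=39848 → min 19866 | L₂..L₅: k=2: 0+36414+7·39·17=41055; k=3: 9282+13872+7·34·17=27200; k=4: 14994+0+7·24·17=17850 → min 17850.
Length 5: L₁..L₅: k=1: 0+17850+29·7·17=21301; k=2: 7917+36414+29·39·17=63558; k=3: 16184+13872+29·34·17=46818; k=4: 19866+0+29·24·17=31698 → min 21301.
Optimal order: (L₁·(((L₂·L₃)·L₄)·L₅)) with cost 21301.

21301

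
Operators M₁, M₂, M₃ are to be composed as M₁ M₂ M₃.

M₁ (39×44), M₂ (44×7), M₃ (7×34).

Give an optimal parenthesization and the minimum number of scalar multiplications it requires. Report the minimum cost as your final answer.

(M₁ (M₂ M₃)): cost 68816.
((M₁ M₂) M₃): cost 21294.
Optimal: ((M₁ M₂) M₃) with cost 21294.

21294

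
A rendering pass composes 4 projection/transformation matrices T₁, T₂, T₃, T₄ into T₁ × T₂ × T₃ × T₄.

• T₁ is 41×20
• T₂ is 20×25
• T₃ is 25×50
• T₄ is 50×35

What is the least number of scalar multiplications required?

88700

Adjacent pairs: T₁T₂ = 41·20·25 = 20500; T₂T₃ = 20·25·50 = 25000; T₃T₄ = 25·50·35 = 43750.
Length 3: T₁..T₃: k=1: 0+25000+41·20·50=66000; k=2: 20500+0+41·25·50=71750 → min 66000 | T₂..T₄: k=2: 0+43750+20·25·35=61250; k=3: 25000+0+20·50·35=60000 → min 60000.
Length 4: T₁..T₄: k=1: 0+60000+41·20·35=88700; k=2: 20500+43750+41·25·35=100125; k=3: 66000+0+41·50·35=137750 → min 88700.
Optimal order: (T₁ × ((T₂ × T₃) × T₄)) with cost 88700.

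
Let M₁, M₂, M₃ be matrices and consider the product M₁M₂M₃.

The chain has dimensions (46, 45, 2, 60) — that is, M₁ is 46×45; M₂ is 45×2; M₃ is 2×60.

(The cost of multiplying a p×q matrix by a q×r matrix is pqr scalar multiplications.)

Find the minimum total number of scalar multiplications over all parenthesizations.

Order (M₁(M₂M₃)): (M₂M₃): 45×2 by 2×60 → 45×60, cost 45·2·60 = 5400; (M₁(M₂M₃)): 46×45 by 45×60 → 46×60, cost 46·45·60 = 124200; cumulative 129600. Total 129600.
Order ((M₁M₂)M₃): (M₁M₂): 46×45 by 45×2 → 46×2, cost 46·45·2 = 4140; ((M₁M₂)M₃): 46×2 by 2×60 → 46×60, cost 46·2·60 = 5520; cumulative 9660. Total 9660.
Minimum: 9660.

9660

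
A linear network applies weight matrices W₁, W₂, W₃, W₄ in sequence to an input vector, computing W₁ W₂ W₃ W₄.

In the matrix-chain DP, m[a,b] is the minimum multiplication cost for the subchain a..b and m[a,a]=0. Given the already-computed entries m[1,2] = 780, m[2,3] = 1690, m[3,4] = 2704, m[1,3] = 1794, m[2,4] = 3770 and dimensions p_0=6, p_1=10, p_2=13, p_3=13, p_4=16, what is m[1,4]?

3042

m[1,4] = min over k∈[1,3] of m[1,k]+m[k+1,4]+p_{0}·p_k·p_{4}.
k=1: 0 + 3770 + 6·10·16 = 4730; k=2: 780 + 2704 + 6·13·16 = 4732; k=3: 1794 + 0 + 6·13·16 = 3042.
Minimum: 3042 at k=3.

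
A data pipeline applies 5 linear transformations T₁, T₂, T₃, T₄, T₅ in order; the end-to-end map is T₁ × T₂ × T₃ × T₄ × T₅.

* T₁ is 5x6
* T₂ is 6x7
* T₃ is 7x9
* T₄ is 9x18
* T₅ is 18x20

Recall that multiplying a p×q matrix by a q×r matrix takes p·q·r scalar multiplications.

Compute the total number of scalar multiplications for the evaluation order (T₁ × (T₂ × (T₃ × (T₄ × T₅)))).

(T₄ × T₅): 9×18 by 18×20 → 9×20, cost 9·18·20 = 3240
(T₃ × (T₄ × T₅)): 7×9 by 9×20 → 7×20, cost 7·9·20 = 1260; cumulative 4500
(T₂ × (T₃ × (T₄ × T₅))): 6×7 by 7×20 → 6×20, cost 6·7·20 = 840; cumulative 5340
(T₁ × (T₂ × (T₃ × (T₄ × T₅)))): 5×6 by 6×20 → 5×20, cost 5·6·20 = 600; cumulative 5940
Total: 5940 scalar multiplications.

5940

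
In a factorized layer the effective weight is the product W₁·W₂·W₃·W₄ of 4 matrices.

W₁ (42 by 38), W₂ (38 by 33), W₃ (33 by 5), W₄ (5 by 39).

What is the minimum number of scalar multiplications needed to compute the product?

22440

Adjacent pairs: W₁W₂ = 42·38·33 = 52668; W₂W₃ = 38·33·5 = 6270; W₃W₄ = 33·5·39 = 6435.
Length 3: W₁..W₃: k=1: 0+6270+42·38·5=14250; k=2: 52668+0+42·33·5=59598 → min 14250 | W₂..W₄: k=2: 0+6435+38·33·39=55341; k=3: 6270+0+38·5·39=13680 → min 13680.
Length 4: W₁..W₄: k=1: 0+13680+42·38·39=75924; k=2: 52668+6435+42·33·39=113157; k=3: 14250+0+42·5·39=22440 → min 22440.
Optimal order: ((W₁·(W₂·W₃))·W₄) with cost 22440.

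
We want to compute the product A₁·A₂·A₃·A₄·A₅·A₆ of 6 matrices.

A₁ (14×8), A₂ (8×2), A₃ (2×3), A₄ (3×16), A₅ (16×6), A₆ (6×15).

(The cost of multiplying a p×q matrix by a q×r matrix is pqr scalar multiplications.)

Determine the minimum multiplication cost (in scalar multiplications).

Adjacent pairs: A₁A₂ = 14·8·2 = 224; A₂A₃ = 8·2·3 = 48; A₃A₄ = 2·3·16 = 96; A₄A₅ = 3·16·6 = 288; A₅A₆ = 16·6·15 = 1440.
Length 3: A₁..A₃: k=1: 0+48+14·8·3=384; k=2: 224+0+14·2·3=308 → min 308 | A₂..A₄: k=2: 0+96+8·2·16=352; k=3: 48+0+8·3·16=432 → min 352 | A₃..A₅: k=3: 0+288+2·3·6=324; k=4: 96+0+2·16·6=288 → min 288 | A₄..A₆: k=4: 0+1440+3·16·15=2160; k=5: 288+0+3·6·15=558 → min 558.
Length 4: A₁..A₄: k=1: 0+352+14·8·16=2144; k=2: 224+96+14·2·16=768; k=3: 308+0+14·3·16=980 → min 768 | A₂..A₅: k=2: 0+288+8·2·6=384; k=3: 48+288+8·3·6=480; k=4: 352+0+8·16·6=1120 → min 384 | A₃..A₆: k=3: 0+558+2·3·15=648; k=4: 96+1440+2·16·15=2016; k=5: 288+0+2·6·15=468 → min 468.
Length 5: A₁..A₅: k=1: 0+384+14·8·6=1056; k=2: 224+288+14·2·6=680; k=3: 308+288+14·3·6=848; k=4: 768+0+14·16·6=2112 → min 680 | A₂..A₆: k=2: 0+468+8·2·15=708; k=3: 48+558+8·3·15=966; k=4: 352+1440+8·16·15=3712; k=5: 384+0+8·6·15=1104 → min 708.
Length 6: A₁..A₆: k=1: 0+708+14·8·15=2388; k=2: 224+468+14·2·15=1112; k=3: 308+558+14·3·15=1496; k=4: 768+1440+14·16·15=5568; k=5: 680+0+14·6·15=1940 → min 1112.
Optimal order: ((A₁·A₂)·(((A₃·A₄)·A₅)·A₆)) with cost 1112.

1112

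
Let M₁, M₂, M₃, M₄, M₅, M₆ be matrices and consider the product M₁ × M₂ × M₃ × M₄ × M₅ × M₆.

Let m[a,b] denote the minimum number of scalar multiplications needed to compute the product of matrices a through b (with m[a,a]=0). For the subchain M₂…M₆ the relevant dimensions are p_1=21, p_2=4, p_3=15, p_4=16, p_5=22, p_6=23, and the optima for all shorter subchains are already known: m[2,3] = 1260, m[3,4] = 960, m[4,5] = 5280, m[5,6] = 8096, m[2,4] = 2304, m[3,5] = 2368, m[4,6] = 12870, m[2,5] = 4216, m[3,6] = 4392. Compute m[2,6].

m[2,6] = min over k∈[2,5] of m[2,k]+m[k+1,6]+p_{1}·p_k·p_{6}.
k=2: 0 + 4392 + 21·4·23 = 6324; k=3: 1260 + 12870 + 21·15·23 = 21375; k=4: 2304 + 8096 + 21·16·23 = 18128; k=5: 4216 + 0 + 21·22·23 = 14842.
Minimum: 6324 at k=2.

6324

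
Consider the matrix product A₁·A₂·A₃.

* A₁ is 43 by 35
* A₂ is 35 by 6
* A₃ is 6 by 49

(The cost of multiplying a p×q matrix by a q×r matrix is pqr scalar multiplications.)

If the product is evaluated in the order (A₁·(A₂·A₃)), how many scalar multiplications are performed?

84035

(A₂·A₃): 35×6 by 6×49 → 35×49, cost 35·6·49 = 10290
(A₁·(A₂·A₃)): 43×35 by 35×49 → 43×49, cost 43·35·49 = 73745; cumulative 84035
Total: 84035 scalar multiplications.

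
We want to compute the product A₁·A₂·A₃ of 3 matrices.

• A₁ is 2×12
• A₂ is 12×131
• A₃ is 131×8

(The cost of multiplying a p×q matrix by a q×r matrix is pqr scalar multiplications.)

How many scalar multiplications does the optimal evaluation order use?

Order (A₁·(A₂·A₃)): (A₂·A₃): 12×131 by 131×8 → 12×8, cost 12·131·8 = 12576; (A₁·(A₂·A₃)): 2×12 by 12×8 → 2×8, cost 2·12·8 = 192; cumulative 12768. Total 12768.
Order ((A₁·A₂)·A₃): (A₁·A₂): 2×12 by 12×131 → 2×131, cost 2·12·131 = 3144; ((A₁·A₂)·A₃): 2×131 by 131×8 → 2×8, cost 2·131·8 = 2096; cumulative 5240. Total 5240.
Minimum: 5240.

5240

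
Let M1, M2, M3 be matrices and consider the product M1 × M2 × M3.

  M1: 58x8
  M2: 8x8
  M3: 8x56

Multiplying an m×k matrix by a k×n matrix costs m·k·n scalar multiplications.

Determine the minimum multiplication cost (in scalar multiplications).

Order (M1 × (M2 × M3)): (M2 × M3): 8×8 by 8×56 → 8×56, cost 8·8·56 = 3584; (M1 × (M2 × M3)): 58×8 by 8×56 → 58×56, cost 58·8·56 = 25984; cumulative 29568. Total 29568.
Order ((M1 × M2) × M3): (M1 × M2): 58×8 by 8×8 → 58×8, cost 58·8·8 = 3712; ((M1 × M2) × M3): 58×8 by 8×56 → 58×56, cost 58·8·56 = 25984; cumulative 29696. Total 29696.
Minimum: 29568.

29568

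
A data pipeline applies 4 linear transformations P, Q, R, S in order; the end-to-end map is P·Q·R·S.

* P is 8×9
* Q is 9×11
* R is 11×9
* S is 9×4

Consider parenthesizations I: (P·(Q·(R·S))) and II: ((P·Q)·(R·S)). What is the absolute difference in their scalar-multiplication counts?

Order I = (P·(Q·(R·S))): (R·S): 11×9 by 9×4 → 11×4, cost 11·9·4 = 396; (Q·(R·S)): 9×11 by 11×4 → 9×4, cost 9·11·4 = 396; cumulative 792; (P·(Q·(R·S))): 8×9 by 9×4 → 8×4, cost 8·9·4 = 288; cumulative 1080. Total 1080.
Order II = ((P·Q)·(R·S)): (P·Q): 8×9 by 9×11 → 8×11, cost 8·9·11 = 792; (R·S): 11×9 by 9×4 → 11×4, cost 11·9·4 = 396; ((P·Q)·(R·S)): 8×11 by 11×4 → 8×4, cost 8·11·4 = 352; cumulative 1540. Total 1540.
Difference: |1080 − 1540| = 460.

460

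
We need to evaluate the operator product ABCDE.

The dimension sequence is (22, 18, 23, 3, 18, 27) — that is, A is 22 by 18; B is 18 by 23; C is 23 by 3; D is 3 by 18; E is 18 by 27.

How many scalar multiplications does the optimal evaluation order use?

5670

Adjacent pairs: AB = 22·18·23 = 9108; BC = 18·23·3 = 1242; CD = 23·3·18 = 1242; DE = 3·18·27 = 1458.
Length 3: A..C: k=1: 0+1242+22·18·3=2430; k=2: 9108+0+22·23·3=10626 → min 2430 | B..D: k=2: 0+1242+18·23·18=8694; k=3: 1242+0+18·3·18=2214 → min 2214 | C..E: k=3: 0+1458+23·3·27=3321; k=4: 1242+0+23·18·27=12420 → min 3321.
Length 4: A..D: k=1: 0+2214+22·18·18=9342; k=2: 9108+1242+22·23·18=19458; k=3: 2430+0+22·3·18=3618 → min 3618 | B..E: k=2: 0+3321+18·23·27=14499; k=3: 1242+1458+18·3·27=4158; k=4: 2214+0+18·18·27=10962 → min 4158.
Length 5: A..E: k=1: 0+4158+22·18·27=14850; k=2: 9108+3321+22·23·27=26091; k=3: 2430+1458+22·3·27=5670; k=4: 3618+0+22·18·27=14310 → min 5670.
Optimal order: ((A(BC))(DE)) with cost 5670.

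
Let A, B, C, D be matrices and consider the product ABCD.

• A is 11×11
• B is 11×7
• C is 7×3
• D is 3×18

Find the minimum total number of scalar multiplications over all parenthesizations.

1188

Adjacent pairs: AB = 11·11·7 = 847; BC = 11·7·3 = 231; CD = 7·3·18 = 378.
Length 3: A..C: k=1: 0+231+11·11·3=594; k=2: 847+0+11·7·3=1078 → min 594 | B..D: k=2: 0+378+11·7·18=1764; k=3: 231+0+11·3·18=825 → min 825.
Length 4: A..D: k=1: 0+825+11·11·18=3003; k=2: 847+378+11·7·18=2611; k=3: 594+0+11·3·18=1188 → min 1188.
Optimal order: ((A(BC))D) with cost 1188.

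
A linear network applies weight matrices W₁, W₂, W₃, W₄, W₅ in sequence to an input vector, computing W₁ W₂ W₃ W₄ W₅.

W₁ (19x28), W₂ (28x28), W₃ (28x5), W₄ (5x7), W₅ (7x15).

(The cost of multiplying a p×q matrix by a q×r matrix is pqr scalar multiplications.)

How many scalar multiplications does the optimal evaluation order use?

Adjacent pairs: W₁W₂ = 19·28·28 = 14896; W₂W₃ = 28·28·5 = 3920; W₃W₄ = 28·5·7 = 980; W₄W₅ = 5·7·15 = 525.
Length 3: W₁..W₃: k=1: 0+3920+19·28·5=6580; k=2: 14896+0+19·28·5=17556 → min 6580 | W₂..W₄: k=2: 0+980+28·28·7=6468; k=3: 3920+0+28·5·7=4900 → min 4900 | W₃..W₅: k=3: 0+525+28·5·15=2625; k=4: 980+0+28·7·15=3920 → min 2625.
Length 4: W₁..W₄: k=1: 0+4900+19·28·7=8624; k=2: 14896+980+19·28·7=19600; k=3: 6580+0+19·5·7=7245 → min 7245 | W₂..W₅: k=2: 0+2625+28·28·15=14385; k=3: 3920+525+28·5·15=6545; k=4: 4900+0+28·7·15=7840 → min 6545.
Length 5: W₁..W₅: k=1: 0+6545+19·28·15=14525; k=2: 14896+2625+19·28·15=25501; k=3: 6580+525+19·5·15=8530; k=4: 7245+0+19·7·15=9240 → min 8530.
Optimal order: ((W₁ (W₂ W₃)) (W₄ W₅)) with cost 8530.

8530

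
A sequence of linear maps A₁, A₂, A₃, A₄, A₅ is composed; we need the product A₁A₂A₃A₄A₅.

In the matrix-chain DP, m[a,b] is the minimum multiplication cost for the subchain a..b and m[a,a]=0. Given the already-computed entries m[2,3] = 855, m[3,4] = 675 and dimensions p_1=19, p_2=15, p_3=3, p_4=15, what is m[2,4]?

1710

m[2,4] = min over k∈[2,3] of m[2,k]+m[k+1,4]+p_{1}·p_k·p_{4}.
k=2: 0 + 675 + 19·15·15 = 4950; k=3: 855 + 0 + 19·3·15 = 1710.
Minimum: 1710 at k=3.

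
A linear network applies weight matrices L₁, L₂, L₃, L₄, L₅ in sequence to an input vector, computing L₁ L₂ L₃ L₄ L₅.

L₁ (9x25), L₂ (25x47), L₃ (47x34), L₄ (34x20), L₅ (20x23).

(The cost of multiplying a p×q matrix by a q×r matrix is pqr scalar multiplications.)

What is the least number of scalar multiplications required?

35217

Adjacent pairs: L₁L₂ = 9·25·47 = 10575; L₂L₃ = 25·47·34 = 39950; L₃L₄ = 47·34·20 = 31960; L₄L₅ = 34·20·23 = 15640.
Length 3: L₁..L₃: k=1: 0+39950+9·25·34=47600; k=2: 10575+0+9·47·34=24957 → min 24957 | L₂..L₄: k=2: 0+31960+25·47·20=55460; k=3: 39950+0+25·34·20=56950 → min 55460 | L₃..L₅: k=3: 0+15640+47·34·23=52394; k=4: 31960+0+47·20·23=53580 → min 52394.
Length 4: L₁..L₄: k=1: 0+55460+9·25·20=59960; k=2: 10575+31960+9·47·20=50995; k=3: 24957+0+9·34·20=31077 → min 31077 | L₂..L₅: k=2: 0+52394+25·47·23=79419; k=3: 39950+15640+25·34·23=75140; k=4: 55460+0+25·20·23=66960 → min 66960.
Length 5: L₁..L₅: k=1: 0+66960+9·25·23=72135; k=2: 10575+52394+9·47·23=72698; k=3: 24957+15640+9·34·23=47635; k=4: 31077+0+9·20·23=35217 → min 35217.
Optimal order: ((((L₁ L₂) L₃) L₄) L₅) with cost 35217.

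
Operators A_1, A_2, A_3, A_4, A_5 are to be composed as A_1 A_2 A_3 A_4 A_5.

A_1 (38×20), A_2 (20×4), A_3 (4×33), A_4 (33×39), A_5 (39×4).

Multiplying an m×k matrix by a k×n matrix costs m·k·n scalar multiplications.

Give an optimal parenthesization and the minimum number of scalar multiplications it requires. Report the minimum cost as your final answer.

Adjacent pairs: A_1A_2 = 38·20·4 = 3040; A_2A_3 = 20·4·33 = 2640; A_3A_4 = 4·33·39 = 5148; A_4A_5 = 33·39·4 = 5148.
Length 3: A_1..A_3: k=1: 0+2640+38·20·33=27720; k=2: 3040+0+38·4·33=8056 → min 8056 | A_2..A_4: k=2: 0+5148+20·4·39=8268; k=3: 2640+0+20·33·39=28380 → min 8268 | A_3..A_5: k=3: 0+5148+4·33·4=5676; k=4: 5148+0+4·39·4=5772 → min 5676.
Length 4: A_1..A_4: k=1: 0+8268+38·20·39=37908; k=2: 3040+5148+38·4·39=14116; k=3: 8056+0+38·33·39=56962 → min 14116 | A_2..A_5: k=2: 0+5676+20·4·4=5996; k=3: 2640+5148+20·33·4=10428; k=4: 8268+0+20·39·4=11388 → min 5996.
Length 5: A_1..A_5: k=1: 0+5996+38·20·4=9036; k=2: 3040+5676+38·4·4=9324; k=3: 8056+5148+38·33·4=18220; k=4: 14116+0+38·39·4=20044 → min 9036.
Optimal parenthesization: (A_1 (A_2 (A_3 (A_4 A_5)))) with cost 9036.

9036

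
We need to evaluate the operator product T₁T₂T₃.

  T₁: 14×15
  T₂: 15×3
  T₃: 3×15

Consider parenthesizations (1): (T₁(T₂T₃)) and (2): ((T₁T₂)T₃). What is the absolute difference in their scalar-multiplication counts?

2565

Order (1) = (T₁(T₂T₃)): (T₂T₃): 15×3 by 3×15 → 15×15, cost 15·3·15 = 675; (T₁(T₂T₃)): 14×15 by 15×15 → 14×15, cost 14·15·15 = 3150; cumulative 3825. Total 3825.
Order (2) = ((T₁T₂)T₃): (T₁T₂): 14×15 by 15×3 → 14×3, cost 14·15·3 = 630; ((T₁T₂)T₃): 14×3 by 3×15 → 14×15, cost 14·3·15 = 630; cumulative 1260. Total 1260.
Difference: |3825 − 1260| = 2565.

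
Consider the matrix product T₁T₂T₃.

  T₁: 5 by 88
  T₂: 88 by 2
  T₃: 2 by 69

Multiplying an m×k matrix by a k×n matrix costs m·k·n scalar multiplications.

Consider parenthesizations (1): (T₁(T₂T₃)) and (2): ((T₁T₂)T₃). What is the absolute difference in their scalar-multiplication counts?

40934

Order (1) = (T₁(T₂T₃)): (T₂T₃): 88×2 by 2×69 → 88×69, cost 88·2·69 = 12144; (T₁(T₂T₃)): 5×88 by 88×69 → 5×69, cost 5·88·69 = 30360; cumulative 42504. Total 42504.
Order (2) = ((T₁T₂)T₃): (T₁T₂): 5×88 by 88×2 → 5×2, cost 5·88·2 = 880; ((T₁T₂)T₃): 5×2 by 2×69 → 5×69, cost 5·2·69 = 690; cumulative 1570. Total 1570.
Difference: |42504 − 1570| = 40934.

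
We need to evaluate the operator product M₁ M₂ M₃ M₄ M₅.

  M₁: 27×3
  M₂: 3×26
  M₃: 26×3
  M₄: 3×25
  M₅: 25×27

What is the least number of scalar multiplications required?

4671

Adjacent pairs: M₁M₂ = 27·3·26 = 2106; M₂M₃ = 3·26·3 = 234; M₃M₄ = 26·3·25 = 1950; M₄M₅ = 3·25·27 = 2025.
Length 3: M₁..M₃: k=1: 0+234+27·3·3=477; k=2: 2106+0+27·26·3=4212 → min 477 | M₂..M₄: k=2: 0+1950+3·26·25=3900; k=3: 234+0+3·3·25=459 → min 459 | M₃..M₅: k=3: 0+2025+26·3·27=4131; k=4: 1950+0+26·25·27=19500 → min 4131.
Length 4: M₁..M₄: k=1: 0+459+27·3·25=2484; k=2: 2106+1950+27·26·25=21606; k=3: 477+0+27·3·25=2502 → min 2484 | M₂..M₅: k=2: 0+4131+3·26·27=6237; k=3: 234+2025+3·3·27=2502; k=4: 459+0+3·25·27=2484 → min 2484.
Length 5: M₁..M₅: k=1: 0+2484+27·3·27=4671; k=2: 2106+4131+27·26·27=25191; k=3: 477+2025+27·3·27=4689; k=4: 2484+0+27·25·27=20709 → min 4671.
Optimal order: (M₁ (((M₂ M₃) M₄) M₅)) with cost 4671.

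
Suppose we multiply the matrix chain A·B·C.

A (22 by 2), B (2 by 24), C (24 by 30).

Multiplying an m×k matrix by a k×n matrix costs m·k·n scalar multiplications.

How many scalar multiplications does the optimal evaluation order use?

Order (A·(B·C)): (B·C): 2×24 by 24×30 → 2×30, cost 2·24·30 = 1440; (A·(B·C)): 22×2 by 2×30 → 22×30, cost 22·2·30 = 1320; cumulative 2760. Total 2760.
Order ((A·B)·C): (A·B): 22×2 by 2×24 → 22×24, cost 22·2·24 = 1056; ((A·B)·C): 22×24 by 24×30 → 22×30, cost 22·24·30 = 15840; cumulative 16896. Total 16896.
Minimum: 2760.

2760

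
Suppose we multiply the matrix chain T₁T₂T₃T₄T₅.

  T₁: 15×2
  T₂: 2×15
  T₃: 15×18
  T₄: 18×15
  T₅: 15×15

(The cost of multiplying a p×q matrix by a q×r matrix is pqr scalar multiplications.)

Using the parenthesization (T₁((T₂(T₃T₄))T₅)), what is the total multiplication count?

(T₃T₄): 15×18 by 18×15 → 15×15, cost 15·18·15 = 4050
(T₂(T₃T₄)): 2×15 by 15×15 → 2×15, cost 2·15·15 = 450; cumulative 4500
((T₂(T₃T₄))T₅): 2×15 by 15×15 → 2×15, cost 2·15·15 = 450; cumulative 4950
(T₁((T₂(T₃T₄))T₅)): 15×2 by 2×15 → 15×15, cost 15·2·15 = 450; cumulative 5400
Total: 5400 scalar multiplications.

5400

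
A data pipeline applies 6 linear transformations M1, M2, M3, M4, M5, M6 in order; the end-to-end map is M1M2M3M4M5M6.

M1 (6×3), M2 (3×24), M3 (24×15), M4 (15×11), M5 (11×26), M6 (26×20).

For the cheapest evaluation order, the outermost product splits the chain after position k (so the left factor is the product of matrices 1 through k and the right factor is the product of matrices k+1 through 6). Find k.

1

Adjacent pairs: M1M2 = 6·3·24 = 432; M2M3 = 3·24·15 = 1080; M3M4 = 24·15·11 = 3960; M4M5 = 15·11·26 = 4290; M5M6 = 11·26·20 = 5720.
Length 3: M1..M3: k=1: 0+1080+6·3·15=1350; k=2: 432+0+6·24·15=2592 → min 1350 | M2..M4: k=2: 0+3960+3·24·11=4752; k=3: 1080+0+3·15·11=1575 → min 1575 | M3..M5: k=3: 0+4290+24·15·26=13650; k=4: 3960+0+24·11·26=10824 → min 10824 | M4..M6: k=4: 0+5720+15·11·20=9020; k=5: 4290+0+15·26·20=12090 → min 9020.
Length 4: M1..M4: k=1: 0+1575+6·3·11=1773; k=2: 432+3960+6·24·11=5976; k=3: 1350+0+6·15·11=2340 → min 1773 | M2..M5: k=2: 0+10824+3·24·26=12696; k=3: 1080+4290+3·15·26=6540; k=4: 1575+0+3·11·26=2433 → min 2433 | M3..M6: k=3: 0+9020+24·15·20=16220; k=4: 3960+5720+24·11·20=14960; k=5: 10824+0+24·26·20=23304 → min 14960.
Length 5: M1..M5: k=1: 0+2433+6·3·26=2901; k=2: 432+10824+6·24·26=15000; k=3: 1350+4290+6·15·26=7980; k=4: 1773+0+6·11·26=3489 → min 2901 | M2..M6: k=2: 0+14960+3·24·20=16400; k=3: 1080+9020+3·15·20=11000; k=4: 1575+5720+3·11·20=7955; k=5: 2433+0+3·26·20=3993 → min 3993.
Top-level splits: k=1: (M1..M1)·(M2..M6) → 0+3993+6·3·20 = 4353; k=2: (M1..M2)·(M3..M6) → 432+14960+6·24·20 = 18272; k=3: (M1..M3)·(M4..M6) → 1350+9020+6·15·20 = 12170; k=4: (M1..M4)·(M5..M6) → 1773+5720+6·11·20 = 8813; k=5: (M1..M5)·(M6..M6) → 2901+0+6·26·20 = 6021.
Best split is after M1, i.e. k = 1.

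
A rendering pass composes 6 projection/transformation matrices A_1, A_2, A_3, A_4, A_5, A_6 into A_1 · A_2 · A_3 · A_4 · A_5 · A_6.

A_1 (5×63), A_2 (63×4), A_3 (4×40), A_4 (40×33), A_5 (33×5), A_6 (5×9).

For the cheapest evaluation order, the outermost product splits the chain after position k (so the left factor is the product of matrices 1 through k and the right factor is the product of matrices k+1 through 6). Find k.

5

Adjacent pairs: A_1A_2 = 5·63·4 = 1260; A_2A_3 = 63·4·40 = 10080; A_3A_4 = 4·40·33 = 5280; A_4A_5 = 40·33·5 = 6600; A_5A_6 = 33·5·9 = 1485.
Length 3: A_1..A_3: k=1: 0+10080+5·63·40=22680; k=2: 1260+0+5·4·40=2060 → min 2060 | A_2..A_4: k=2: 0+5280+63·4·33=13596; k=3: 10080+0+63·40·33=93240 → min 13596 | A_3..A_5: k=3: 0+6600+4·40·5=7400; k=4: 5280+0+4·33·5=5940 → min 5940 | A_4..A_6: k=4: 0+1485+40·33·9=13365; k=5: 6600+0+40·5·9=8400 → min 8400.
Length 4: A_1..A_4: k=1: 0+13596+5·63·33=23991; k=2: 1260+5280+5·4·33=7200; k=3: 2060+0+5·40·33=8660 → min 7200 | A_2..A_5: k=2: 0+5940+63·4·5=7200; k=3: 10080+6600+63·40·5=29280; k=4: 13596+0+63·33·5=23991 → min 7200 | A_3..A_6: k=3: 0+8400+4·40·9=9840; k=4: 5280+1485+4·33·9=7953; k=5: 5940+0+4·5·9=6120 → min 6120.
Length 5: A_1..A_5: k=1: 0+7200+5·63·5=8775; k=2: 1260+5940+5·4·5=7300; k=3: 2060+6600+5·40·5=9660; k=4: 7200+0+5·33·5=8025 → min 7300 | A_2..A_6: k=2: 0+6120+63·4·9=8388; k=3: 10080+8400+63·40·9=41160; k=4: 13596+1485+63·33·9=33792; k=5: 7200+0+63·5·9=10035 → min 8388.
Top-level splits: k=1: (A_1..A_1)·(A_2..A_6) → 0+8388+5·63·9 = 11223; k=2: (A_1..A_2)·(A_3..A_6) → 1260+6120+5·4·9 = 7560; k=3: (A_1..A_3)·(A_4..A_6) → 2060+8400+5·40·9 = 12260; k=4: (A_1..A_4)·(A_5..A_6) → 7200+1485+5·33·9 = 10170; k=5: (A_1..A_5)·(A_6..A_6) → 7300+0+5·5·9 = 7525.
Best split is after A_5, i.e. k = 5.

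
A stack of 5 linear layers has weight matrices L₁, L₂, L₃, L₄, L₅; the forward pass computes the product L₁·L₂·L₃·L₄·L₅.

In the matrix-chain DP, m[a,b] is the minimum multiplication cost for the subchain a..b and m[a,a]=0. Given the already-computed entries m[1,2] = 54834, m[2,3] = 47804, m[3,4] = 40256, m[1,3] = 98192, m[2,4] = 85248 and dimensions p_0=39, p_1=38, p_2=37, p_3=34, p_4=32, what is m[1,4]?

132672

m[1,4] = min over k∈[1,3] of m[1,k]+m[k+1,4]+p_{0}·p_k·p_{4}.
k=1: 0 + 85248 + 39·38·32 = 132672; k=2: 54834 + 40256 + 39·37·32 = 141266; k=3: 98192 + 0 + 39·34·32 = 140624.
Minimum: 132672 at k=1.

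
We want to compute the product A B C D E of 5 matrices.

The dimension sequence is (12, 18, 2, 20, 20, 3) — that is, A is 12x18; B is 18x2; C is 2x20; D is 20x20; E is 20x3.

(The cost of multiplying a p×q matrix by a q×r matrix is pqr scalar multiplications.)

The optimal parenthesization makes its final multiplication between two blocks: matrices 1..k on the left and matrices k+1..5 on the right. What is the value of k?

2

Adjacent pairs: AB = 12·18·2 = 432; BC = 18·2·20 = 720; CD = 2·20·20 = 800; DE = 20·20·3 = 1200.
Length 3: A..C: k=1: 0+720+12·18·20=5040; k=2: 432+0+12·2·20=912 → min 912 | B..D: k=2: 0+800+18·2·20=1520; k=3: 720+0+18·20·20=7920 → min 1520 | C..E: k=3: 0+1200+2·20·3=1320; k=4: 800+0+2·20·3=920 → min 920.
Length 4: A..D: k=1: 0+1520+12·18·20=5840; k=2: 432+800+12·2·20=1712; k=3: 912+0+12·20·20=5712 → min 1712 | B..E: k=2: 0+920+18·2·3=1028; k=3: 720+1200+18·20·3=3000; k=4: 1520+0+18·20·3=2600 → min 1028.
Top-level splits: k=1: (A..A)·(B..E) → 0+1028+12·18·3 = 1676; k=2: (A..B)·(C..E) → 432+920+12·2·3 = 1424; k=3: (A..C)·(D..E) → 912+1200+12·20·3 = 2832; k=4: (A..D)·(E..E) → 1712+0+12·20·3 = 2432.
Best split is after B, i.e. k = 2.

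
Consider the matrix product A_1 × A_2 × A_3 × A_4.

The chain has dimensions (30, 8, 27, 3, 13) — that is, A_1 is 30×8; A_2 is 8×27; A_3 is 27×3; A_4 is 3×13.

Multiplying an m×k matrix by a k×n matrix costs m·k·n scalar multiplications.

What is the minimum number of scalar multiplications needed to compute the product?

2538

Adjacent pairs: A_1A_2 = 30·8·27 = 6480; A_2A_3 = 8·27·3 = 648; A_3A_4 = 27·3·13 = 1053.
Length 3: A_1..A_3: k=1: 0+648+30·8·3=1368; k=2: 6480+0+30·27·3=8910 → min 1368 | A_2..A_4: k=2: 0+1053+8·27·13=3861; k=3: 648+0+8·3·13=960 → min 960.
Length 4: A_1..A_4: k=1: 0+960+30·8·13=4080; k=2: 6480+1053+30·27·13=18063; k=3: 1368+0+30·3·13=2538 → min 2538.
Optimal order: ((A_1 × (A_2 × A_3)) × A_4) with cost 2538.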